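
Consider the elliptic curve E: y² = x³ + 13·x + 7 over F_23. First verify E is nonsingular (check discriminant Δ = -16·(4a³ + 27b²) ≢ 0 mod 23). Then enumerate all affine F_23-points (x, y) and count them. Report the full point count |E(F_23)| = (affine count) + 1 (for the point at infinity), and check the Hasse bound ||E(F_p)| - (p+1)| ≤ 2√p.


Affine points = {(2, 8), (2, 15), (3, 2), (3, 21), (4, 10), (4, 13), (5, 6), (5, 17), (6, 5), (6, 18), (7, 2), (7, 21), (8, 5), (8, 18), (9, 5), (9, 18), (11, 3), (11, 20), (13, 2), (13, 21), (14, 9), (14, 14), (15, 9), (15, 14), (17, 9), (17, 14), (18, 1), (18, 22), (19, 11), (19, 12), (22, 4), (22, 19)}; affine count = 32; |E(F_23)| = 33.

Discriminant check: Δ ∝ 4a³ + 27b² = 4·13³ + 27·7² = 4·2197 + 27·49 ≡ 14 (mod 23). Nonzero ⇒ E is nonsingular.
For each x ∈ F_23, compute rhs = x³ + 13·x + 7 mod 23, then count y ∈ F_23 with y² ≡ rhs.
  x = 0: rhs = 7, matching y values: none (0 points).
  x = 1: rhs = 21, matching y values: none (0 points).
  x = 2: rhs = 18, matching y values: 8, 15 (2 points).
  x = 3: rhs = 4, matching y values: 2, 21 (2 points).
  x = 4: rhs = 8, matching y values: 10, 13 (2 points).
  x = 5: rhs = 13, matching y values: 6, 17 (2 points).
  x = 6: rhs = 2, matching y values: 5, 18 (2 points).
  x = 7: rhs = 4, matching y values: 2, 21 (2 points).
  x = 8: rhs = 2, matching y values: 5, 18 (2 points).
  x = 9: rhs = 2, matching y values: 5, 18 (2 points).
  x = 10: rhs = 10, matching y values: none (0 points).
  x = 11: rhs = 9, matching y values: 3, 20 (2 points).
  x = 12: rhs = 5, matching y values: none (0 points).
  x = 13: rhs = 4, matching y values: 2, 21 (2 points).
  x = 14: rhs = 12, matching y values: 9, 14 (2 points).
  x = 15: rhs = 12, matching y values: 9, 14 (2 points).
  x = 16: rhs = 10, matching y values: none (0 points).
  x = 17: rhs = 12, matching y values: 9, 14 (2 points).
  x = 18: rhs = 1, matching y values: 1, 22 (2 points).
  x = 19: rhs = 6, matching y values: 11, 12 (2 points).
  x = 20: rhs = 10, matching y values: none (0 points).
  x = 21: rhs = 19, matching y values: none (0 points).
  x = 22: rhs = 16, matching y values: 4, 19 (2 points).
Total affine count: 32.
Full point count |E(F_23)| = 32 + 1 = 33.
Hasse bound: |33 − (23+1)| = |9| = 9 ≤ 2√23 ≈ 9.5917 ✓.


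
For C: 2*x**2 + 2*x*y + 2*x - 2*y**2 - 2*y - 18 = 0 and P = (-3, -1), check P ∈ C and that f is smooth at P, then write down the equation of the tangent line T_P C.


Tangent line at P: -12*x - 4*y - 40 = 0.

Step 1: f(-3, -1) = 0, so P lies on C.
Step 2: partial derivatives
  f_x(x, y) = 4*x + 2*y + 2, f_y(x, y) = 2*x - 4*y - 2.
  f_x(P) = -12, f_y(P) = -4 (gradient nonzero, so P is smooth).
Step 3: tangent line at P: -12·(x − -3) + -4·(y − -1) = 0.
Expanding: -12*x - 4*y - 40 = 0.


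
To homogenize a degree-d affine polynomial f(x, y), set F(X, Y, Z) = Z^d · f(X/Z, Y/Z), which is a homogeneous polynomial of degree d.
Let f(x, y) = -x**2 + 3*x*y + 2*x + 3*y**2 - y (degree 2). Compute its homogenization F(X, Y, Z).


F(X, Y, Z) = -X**2 + 3*X*Y + 2*X*Z + 3*Y**2 - Y*Z

deg(f) = 2.
Substitute x = X/Z, y = Y/Z into f, then multiply by Z^2.
  monomial -1·x^2·y^0 ↦ -1·X^2·Y^0·Z^0.
  monomial 3·x^1·y^1 ↦ 3·X^1·Y^1·Z^0.
  monomial 2·x^1·y^0 ↦ 2·X^1·Y^0·Z^1.
  monomial 3·x^0·y^2 ↦ 3·X^0·Y^2·Z^0.
  monomial -1·x^0·y^1 ↦ -1·X^0·Y^1·Z^1.
Collecting: F(X, Y, Z) = -X**2 + 3*X*Y + 2*X*Z + 3*Y**2 - Y*Z.


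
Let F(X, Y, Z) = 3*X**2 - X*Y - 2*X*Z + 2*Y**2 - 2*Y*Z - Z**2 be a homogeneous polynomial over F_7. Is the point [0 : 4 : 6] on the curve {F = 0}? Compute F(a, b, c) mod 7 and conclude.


F(0,4,6) ≡ 4 (mod 7); P is NOT on the curve.

Evaluate F(0, 4, 6) term-by-term (mod 7).
  3*X**2 ↦ 3·0·1·1 = 0
  -X*Y ↦ -1·0·4·1 = 0
  -2*X*Z ↦ -2·0·1·6 = 0
  2*Y**2 ↦ 2·1·16·1 = 32
  -2*Y*Z ↦ -2·1·4·6 = -48
  -Z**2 ↦ -1·1·1·36 = -36
Sum: F(0, 4, 6) = (0) + (0) + (0) + (32) + (-48) + (-36) = -52.
Reducing mod 7: -52 ≡ 4 (mod 7).
Since F(a, b, c) ≡ 4 ≠ 0 (mod 7), P does NOT lie on the curve.


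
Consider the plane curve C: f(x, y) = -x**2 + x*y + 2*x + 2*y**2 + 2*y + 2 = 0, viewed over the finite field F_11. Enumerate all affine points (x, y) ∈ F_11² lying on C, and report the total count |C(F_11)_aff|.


Affine F_11-points: {(2, 10), (3, 7), (6, 0), (6, 7), (7, 0), (7, 1), (9, 5), (9, 6), (10, 6), (10, 10)}; count = 10.

For each of the 121 pairs (x, y) ∈ F_11², evaluate f(x, y) mod 11. Record the zeros.
  x = 0: [0↦2, 1↦6, 2↦3, 3↦4, 4↦9, 5↦7, 6↦9, 7↦4, 8↦3, 9↦6, 10↦2]  zeros at y ∈ ∅
  x = 1: [0↦3, 1↦8, 2↦6, 3↦8, 4↦3, 5↦2, 6↦5, 7↦1, 8↦1, 9↦5, 10↦2]  zeros at y ∈ ∅
  x = 2: [0↦2, 1↦8, 2↦7, 3↦10, 4↦6, 5↦6, 6↦10, 7↦7, 8↦8, 9↦2, 10↦0]  zeros at y ∈ {10}
  x = 3: [0↦10, 1↦6, 2↦6, 3↦10, 4↦7, 5↦8, 6↦2, 7↦0, 8↦2, 9↦8, 10↦7]  zeros at y ∈ {7}
  x = 4: [0↦5, 1↦2, 2↦3, 3↦8, 4↦6, 5↦8, 6↦3, 7↦2, 8↦5, 9↦1, 10↦1]  zeros at y ∈ ∅
  x = 5: [0↦9, 1↦7, 2↦9, 3↦4, 4↦3, 5↦6, 6↦2, 7↦2, 8↦6, 9↦3, 10↦4]  zeros at y ∈ ∅
  x = 6: [0↦0, 1↦10, 2↦2, 3↦9, 4↦9, 5↦2, 6↦10, 7↦0, 8↦5, 9↦3, 10↦5]  zeros at y ∈ {0, 7}
  x = 7: [0↦0, 1↦0, 2↦4, 3↦1, 4↦2, 5↦7, 6↦5, 7↦7, 8↦2, 9↦1, 10↦4]  zeros at y ∈ {0, 1}
  x = 8: [0↦9, 1↦10, 2↦4, 3↦2, 4↦4, 5↦10, 6↦9, 7↦1, 8↦8, 9↦8, 10↦1]  zeros at y ∈ ∅
  x = 9: [0↦5, 1↦7, 2↦2, 3↦1, 4↦4, 5↦0, 6↦0, 7↦4, 8↦1, 9↦2, 10↦7]  zeros at y ∈ {5, 6}
  x = 10: [0↦10, 1↦2, 2↦9, 3↦9, 4↦2, 5↦10, 6↦0, 7↦5, 8↦3, 9↦5, 10↦0]  zeros at y ∈ {6, 10}
Collecting zeros: affine points = {(2, 10), (3, 7), (6, 0), (6, 7), (7, 0), (7, 1), (9, 5), (9, 6), (10, 6), (10, 10)}.
Total count |C(F_11)_aff| = 10.


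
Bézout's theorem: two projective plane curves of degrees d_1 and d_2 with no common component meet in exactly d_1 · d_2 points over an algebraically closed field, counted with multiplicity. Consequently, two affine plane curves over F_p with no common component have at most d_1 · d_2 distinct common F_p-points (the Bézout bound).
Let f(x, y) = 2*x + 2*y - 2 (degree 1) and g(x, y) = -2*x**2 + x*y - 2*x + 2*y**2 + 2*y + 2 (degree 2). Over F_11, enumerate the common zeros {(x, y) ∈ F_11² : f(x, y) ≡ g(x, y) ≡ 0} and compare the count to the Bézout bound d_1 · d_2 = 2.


Common zeros: ∅; count = 0; Bézout bound = 2.

deg(f) = 1, deg(g) = 2, so Bézout bound = 2.
Scan x ∈ F_11. For each x, list the y ∈ F_11 with f(x, y) ≡ 0 and those with g(x, y) ≡ 0 (mod 11); the common zeros in that column are the intersection.
  x = 0: f ≡ 0 at y ∈ {1}; g ≡ 0 at y ∈ ∅; common: ∅.
  x = 1: f ≡ 0 at y ∈ {0}; g ≡ 0 at y ∈ {6, 9}; common: ∅.
  x = 2: f ≡ 0 at y ∈ {10}; g ≡ 0 at y ∈ ∅; common: ∅.
  x = 3: f ≡ 0 at y ∈ {9}; g ≡ 0 at y ∈ {0, 3}; common: ∅.
  x = 4: f ≡ 0 at y ∈ {8}; g ≡ 0 at y ∈ ∅; common: ∅.
  x = 5: f ≡ 0 at y ∈ {7}; g ≡ 0 at y ∈ ∅; common: ∅.
  x = 6: f ≡ 0 at y ∈ {6}; g ≡ 0 at y ∈ {8, 10}; common: ∅.
  x = 7: f ≡ 0 at y ∈ {5}; g ≡ 0 at y ∈ {0, 1}; common: ∅.
  x = 8: f ≡ 0 at y ∈ {4}; g ≡ 0 at y ∈ {8, 9}; common: ∅.
  x = 9: f ≡ 0 at y ∈ {3}; g ≡ 0 at y ∈ {1, 10}; common: ∅.
  x = 10: f ≡ 0 at y ∈ {2}; g ≡ 0 at y ∈ ∅; common: ∅.
Collecting: common zeros = ∅, so the count is 0.
Comparison with the Bézout bound: 0 ≤ 2 = deg(f)·deg(g), as expected for curves with no common component (the affine F_11-count falls short of the bound because intersections may lie at infinity, over extension fields, or carry multiplicity).


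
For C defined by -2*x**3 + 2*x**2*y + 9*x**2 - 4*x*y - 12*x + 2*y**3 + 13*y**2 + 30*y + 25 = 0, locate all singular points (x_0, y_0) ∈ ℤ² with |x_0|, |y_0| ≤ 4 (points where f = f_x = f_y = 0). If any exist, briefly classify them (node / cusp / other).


Singular points: {(1, -2)}; classification: node.

Compute partial derivatives:
  f_x = -6*x**2 + 4*x*y + 18*x - 4*y - 12.
  f_y = 2*x**2 - 4*x + 6*y**2 + 26*y + 30.
Scan x_0 ∈ {−4, ..., 4}. For each x_0, f_y(x_0, y) is a polynomial in y; find its integer roots y ∈ {−4, ..., 4}, then test f_x and f at those candidates.
  x = -4: f_y(-4, y) = 6*y**2 + 26*y + 78; no integer root y with |y| ≤ 4.
  x = -3: f_y(-3, y) = 6*y**2 + 26*y + 60; no integer root y with |y| ≤ 4.
  x = -2: f_y(-2, y) = 6*y**2 + 26*y + 46; no integer root y with |y| ≤ 4.
  x = -1: f_y(-1, y) = 6*y**2 + 26*y + 36; no integer root y with |y| ≤ 4.
  x = 0: f_y(0, y) = 6*y**2 + 26*y + 30; no integer root y with |y| ≤ 4.
  x = 1: f_y(1, y) = 6*y**2 + 26*y + 28; vanishes at y ∈ {-2}. (1, -2): f_x = 0, f = 0 — SINGULAR.
  x = 2: f_y(2, y) = 6*y**2 + 26*y + 30; no integer root y with |y| ≤ 4.
  x = 3: f_y(3, y) = 6*y**2 + 26*y + 36; no integer root y with |y| ≤ 4.
  x = 4: f_y(4, y) = 6*y**2 + 26*y + 46; no integer root y with |y| ≤ 4.
Only singular point on the grid: (1, -2).
Classify: substitute x = 1 + u, y = -2 + v and expand: f = -2*u**3 + 2*u**2*v - u**2 + 2*v**3 + v**2.
No constant or linear terms (consistent with a singular point). Quadratic part: -u**2 + v**2. Cubic part: -2*u**3 + 2*u**2*v + 2*v**3.
The quadratic part v**2 - u**2 = (v − u)(v + u) splits into two distinct linear factors, so there are two distinct tangent lines y − -2 = ±(x − 1) — this is a node (ordinary double point).
Classification: node.


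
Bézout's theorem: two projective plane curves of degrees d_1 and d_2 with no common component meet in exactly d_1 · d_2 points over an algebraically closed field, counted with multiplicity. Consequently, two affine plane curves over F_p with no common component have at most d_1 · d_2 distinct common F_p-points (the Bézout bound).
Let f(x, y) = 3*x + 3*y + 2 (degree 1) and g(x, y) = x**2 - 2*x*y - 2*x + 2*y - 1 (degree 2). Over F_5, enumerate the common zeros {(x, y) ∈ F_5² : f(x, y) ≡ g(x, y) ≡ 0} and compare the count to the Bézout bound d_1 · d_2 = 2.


Common zeros: {(3, 3), (4, 2)}; count = 2; Bézout bound = 2.

deg(f) = 1, deg(g) = 2, so Bézout bound = 2.
Scan x ∈ F_5. For each x, list the y ∈ F_5 with f(x, y) ≡ 0 and those with g(x, y) ≡ 0 (mod 5); the common zeros in that column are the intersection.
  x = 0: f ≡ 0 at y ∈ {1}; g ≡ 0 at y ∈ {3}; common: ∅.
  x = 1: f ≡ 0 at y ∈ {0}; g ≡ 0 at y ∈ ∅; common: ∅.
  x = 2: f ≡ 0 at y ∈ {4}; g ≡ 0 at y ∈ {2}; common: ∅.
  x = 3: f ≡ 0 at y ∈ {3}; g ≡ 0 at y ∈ {3}; common: {3}.
  x = 4: f ≡ 0 at y ∈ {2}; g ≡ 0 at y ∈ {2}; common: {2}.
Collecting: common zeros = {(3, 3), (4, 2)}, so the count is 2.
Comparison with the Bézout bound: 2 ≤ 2 = deg(f)·deg(g), as expected for curves with no common component (the bound is attained).


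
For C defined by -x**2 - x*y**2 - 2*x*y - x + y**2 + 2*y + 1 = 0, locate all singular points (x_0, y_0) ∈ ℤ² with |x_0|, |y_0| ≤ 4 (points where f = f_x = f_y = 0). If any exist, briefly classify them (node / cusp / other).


Singular points: {(0, -1)}; classification: node.

Compute partial derivatives:
  f_x = -2*x - y**2 - 2*y - 1.
  f_y = -2*x*y - 2*x + 2*y + 2.
Scan x_0 ∈ {−4, ..., 4}. For each x_0, f_y(x_0, y) is a polynomial in y; find its integer roots y ∈ {−4, ..., 4}, then test f_x and f at those candidates.
  x = -4: f_y(-4, y) = 10*y + 10; vanishes at y ∈ {-1}. (-4, -1): f_x = 8 ≠ 0.
  x = -3: f_y(-3, y) = 8*y + 8; vanishes at y ∈ {-1}. (-3, -1): f_x = 6 ≠ 0.
  x = -2: f_y(-2, y) = 6*y + 6; vanishes at y ∈ {-1}. (-2, -1): f_x = 4 ≠ 0.
  x = -1: f_y(-1, y) = 4*y + 4; vanishes at y ∈ {-1}. (-1, -1): f_x = 2 ≠ 0.
  x = 0: f_y(0, y) = 2*y + 2; vanishes at y ∈ {-1}. (0, -1): f_x = 0, f = 0 — SINGULAR.
  x = 1: f_y(1, y) = 0; vanishes at y ∈ {-4, -3, -2, -1, 0, 1, 2, 3, 4}. (1, -4): f_x = -11 ≠ 0; (1, -3): f_x = -6 ≠ 0; (1, -2): f_x = -3 ≠ 0; (1, -1): f_x = -2 ≠ 0; (1, 0): f_x = -3 ≠ 0; (1, 1): f_x = -6 ≠ 0; (1, 2): f_x = -11 ≠ 0; (1, 3): f_x = -18 ≠ 0; (1, 4): f_x = -27 ≠ 0.
  x = 2: f_y(2, y) = -2*y - 2; vanishes at y ∈ {-1}. (2, -1): f_x = -4 ≠ 0.
  x = 3: f_y(3, y) = -4*y - 4; vanishes at y ∈ {-1}. (3, -1): f_x = -6 ≠ 0.
  x = 4: f_y(4, y) = -6*y - 6; vanishes at y ∈ {-1}. (4, -1): f_x = -8 ≠ 0.
Only singular point on the grid: (0, -1).
Classify: substitute x = 0 + u, y = -1 + v and expand: f = -u**2 - u*v**2 + v**2.
No constant or linear terms (consistent with a singular point). Quadratic part: -u**2 + v**2. Cubic part: -u*v**2.
The quadratic part v**2 - u**2 = (v − u)(v + u) splits into two distinct linear factors, so there are two distinct tangent lines y − -1 = ±(x − 0) — this is a node (ordinary double point).
Classification: node.


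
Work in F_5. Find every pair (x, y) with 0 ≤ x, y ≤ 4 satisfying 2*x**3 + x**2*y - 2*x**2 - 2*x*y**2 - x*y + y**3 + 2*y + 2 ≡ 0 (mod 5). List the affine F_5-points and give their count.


Affine F_5-points: {(0, 1), (0, 3), (2, 0), (2, 2), (3, 3), (4, 1), (4, 3), (4, 4)}; count = 8.

For each of the 25 pairs (x, y) ∈ F_5², evaluate f(x, y) mod 5. Record the zeros.
  x = 0: [0↦2, 1↦0, 2↦4, 3↦0, 4↦4]  zeros at y ∈ {1, 3}
  x = 1: [0↦2, 1↦3, 2↦1, 3↦2, 4↦2]  zeros at y ∈ ∅
  x = 2: [0↦0, 1↦1, 2↦0, 3↦3, 4↦1]  zeros at y ∈ {0, 2}
  x = 3: [0↦3, 1↦1, 2↦3, 3↦0, 4↦3]  zeros at y ∈ {3}
  x = 4: [0↦3, 1↦0, 2↦2, 3↦0, 4↦0]  zeros at y ∈ {1, 3, 4}
Collecting zeros: affine points = {(0, 1), (0, 3), (2, 0), (2, 2), (3, 3), (4, 1), (4, 3), (4, 4)}.
Total count |C(F_5)_aff| = 8.


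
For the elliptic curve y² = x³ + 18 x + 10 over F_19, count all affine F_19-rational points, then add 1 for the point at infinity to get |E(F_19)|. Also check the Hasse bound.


Affine points = {(2, 4), (2, 15), (5, 4), (5, 15), (6, 7), (6, 12), (7, 2), (7, 17), (8, 1), (8, 18), (11, 0), (12, 4), (12, 15), (13, 3), (13, 16), (14, 2), (14, 17), (15, 8), (15, 11), (16, 9), (16, 10), (17, 2), (17, 17)}; affine count = 23; |E(F_19)| = 24.

Discriminant check: Δ ∝ 4a³ + 27b² = 4·18³ + 27·10² = 4·5832 + 27·100 ≡ 17 (mod 19). Nonzero ⇒ E is nonsingular.
For each x ∈ F_19, compute rhs = x³ + 18·x + 10 mod 19, then count y ∈ F_19 with y² ≡ rhs.
  x = 0: rhs = 10, matching y values: none (0 points).
  x = 1: rhs = 10, matching y values: none (0 points).
  x = 2: rhs = 16, matching y values: 4, 15 (2 points).
  x = 3: rhs = 15, matching y values: none (0 points).
  x = 4: rhs = 13, matching y values: none (0 points).
  x = 5: rhs = 16, matching y values: 4, 15 (2 points).
  x = 6: rhs = 11, matching y values: 7, 12 (2 points).
  x = 7: rhs = 4, matching y values: 2, 17 (2 points).
  x = 8: rhs = 1, matching y values: 1, 18 (2 points).
  x = 9: rhs = 8, matching y values: none (0 points).
  x = 10: rhs = 12, matching y values: none (0 points).
  x = 11: rhs = 0, matching y values: 0 (1 points).
  x = 12: rhs = 16, matching y values: 4, 15 (2 points).
  x = 13: rhs = 9, matching y values: 3, 16 (2 points).
  x = 14: rhs = 4, matching y values: 2, 17 (2 points).
  x = 15: rhs = 7, matching y values: 8, 11 (2 points).
  x = 16: rhs = 5, matching y values: 9, 10 (2 points).
  x = 17: rhs = 4, matching y values: 2, 17 (2 points).
  x = 18: rhs = 10, matching y values: none (0 points).
Total affine count: 23.
Full point count |E(F_19)| = 23 + 1 = 24.
Hasse bound: |24 − (19+1)| = |4| = 4 ≤ 2√19 ≈ 8.7178 ✓.


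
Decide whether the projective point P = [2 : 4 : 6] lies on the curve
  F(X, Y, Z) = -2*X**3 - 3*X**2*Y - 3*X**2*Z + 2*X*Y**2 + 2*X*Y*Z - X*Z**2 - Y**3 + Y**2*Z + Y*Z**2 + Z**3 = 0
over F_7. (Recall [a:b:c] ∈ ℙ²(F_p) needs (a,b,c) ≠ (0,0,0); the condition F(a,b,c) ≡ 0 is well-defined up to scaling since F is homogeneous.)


F(2,4,6) ≡ 1 (mod 7); P is NOT on the curve.

Evaluate F(2, 4, 6) term-by-term (mod 7).
  -2*X**3 ↦ -2·8·1·1 = -16
  -3*X**2*Y ↦ -3·4·4·1 = -48
  -3*X**2*Z ↦ -3·4·1·6 = -72
  2*X*Y**2 ↦ 2·2·16·1 = 64
  2*X*Y*Z ↦ 2·2·4·6 = 96
  -X*Z**2 ↦ -1·2·1·36 = -72
  -Y**3 ↦ -1·1·64·1 = -64
  Y**2*Z ↦ 1·1·16·6 = 96
  Y*Z**2 ↦ 1·1·4·36 = 144
  Z**3 ↦ 1·1·1·216 = 216
Sum: F(2, 4, 6) = (-16) + (-48) + (-72) + (64) + (96) + (-72) + (-64) + (96) + (144) + (216) = 344.
Reducing mod 7: 344 ≡ 1 (mod 7).
Since F(a, b, c) ≡ 1 ≠ 0 (mod 7), P does NOT lie on the curve.


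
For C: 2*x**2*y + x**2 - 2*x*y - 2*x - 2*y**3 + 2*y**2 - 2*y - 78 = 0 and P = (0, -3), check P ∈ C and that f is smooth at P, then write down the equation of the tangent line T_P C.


Tangent line at P: 4*x - 68*y - 204 = 0.

Step 1: f(0, -3) = 0, so P lies on C.
Step 2: partial derivatives
  f_x(x, y) = 4*x*y + 2*x - 2*y - 2, f_y(x, y) = 2*x**2 - 2*x - 6*y**2 + 4*y - 2.
  f_x(P) = 4, f_y(P) = -68 (gradient nonzero, so P is smooth).
Step 3: tangent line at P: 4·(x − 0) + -68·(y − -3) = 0.
Expanding: 4*x - 68*y - 204 = 0.


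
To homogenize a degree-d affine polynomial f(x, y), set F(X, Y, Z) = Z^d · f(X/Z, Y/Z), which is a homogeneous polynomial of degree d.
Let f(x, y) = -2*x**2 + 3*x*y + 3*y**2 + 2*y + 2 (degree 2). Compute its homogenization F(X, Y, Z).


F(X, Y, Z) = -2*X**2 + 3*X*Y + 3*Y**2 + 2*Y*Z + 2*Z**2

deg(f) = 2.
Substitute x = X/Z, y = Y/Z into f, then multiply by Z^2.
  monomial -2·x^2·y^0 ↦ -2·X^2·Y^0·Z^0.
  monomial 3·x^1·y^1 ↦ 3·X^1·Y^1·Z^0.
  monomial 3·x^0·y^2 ↦ 3·X^0·Y^2·Z^0.
  monomial 2·x^0·y^1 ↦ 2·X^0·Y^1·Z^1.
  monomial 2·x^0·y^0 ↦ 2·X^0·Y^0·Z^2.
Collecting: F(X, Y, Z) = -2*X**2 + 3*X*Y + 3*Y**2 + 2*Y*Z + 2*Z**2.


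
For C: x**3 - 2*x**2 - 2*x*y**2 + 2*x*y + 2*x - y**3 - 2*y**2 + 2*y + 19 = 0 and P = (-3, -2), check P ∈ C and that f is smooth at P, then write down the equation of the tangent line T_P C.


Tangent line at P: 29*x - 32*y + 23 = 0.

Step 1: f(-3, -2) = 0, so P lies on C.
Step 2: partial derivatives
  f_x(x, y) = 3*x**2 - 4*x - 2*y**2 + 2*y + 2, f_y(x, y) = -4*x*y + 2*x - 3*y**2 - 4*y + 2.
  f_x(P) = 29, f_y(P) = -32 (gradient nonzero, so P is smooth).
Step 3: tangent line at P: 29·(x − -3) + -32·(y − -2) = 0.
Expanding: 29*x - 32*y + 23 = 0.


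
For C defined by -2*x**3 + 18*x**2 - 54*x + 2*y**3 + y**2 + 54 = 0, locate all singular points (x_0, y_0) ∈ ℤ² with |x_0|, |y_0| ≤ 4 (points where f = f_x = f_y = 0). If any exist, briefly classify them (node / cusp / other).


Singular points: {(3, 0)}; classification: cusp.

Compute partial derivatives:
  f_x = -6*x**2 + 36*x - 54.
  f_y = 6*y**2 + 2*y.
Scan x_0 ∈ {−4, ..., 4}. For each x_0, f_y(x_0, y) is a polynomial in y; find its integer roots y ∈ {−4, ..., 4}, then test f_x and f at those candidates.
  x = -4: f_y(-4, y) = 6*y**2 + 2*y; vanishes at y ∈ {0}. (-4, 0): f_x = -294 ≠ 0.
  x = -3: f_y(-3, y) = 6*y**2 + 2*y; vanishes at y ∈ {0}. (-3, 0): f_x = -216 ≠ 0.
  x = -2: f_y(-2, y) = 6*y**2 + 2*y; vanishes at y ∈ {0}. (-2, 0): f_x = -150 ≠ 0.
  x = -1: f_y(-1, y) = 6*y**2 + 2*y; vanishes at y ∈ {0}. (-1, 0): f_x = -96 ≠ 0.
  x = 0: f_y(0, y) = 6*y**2 + 2*y; vanishes at y ∈ {0}. (0, 0): f_x = -54 ≠ 0.
  x = 1: f_y(1, y) = 6*y**2 + 2*y; vanishes at y ∈ {0}. (1, 0): f_x = -24 ≠ 0.
  x = 2: f_y(2, y) = 6*y**2 + 2*y; vanishes at y ∈ {0}. (2, 0): f_x = -6 ≠ 0.
  x = 3: f_y(3, y) = 6*y**2 + 2*y; vanishes at y ∈ {0}. (3, 0): f_x = 0, f = 0 — SINGULAR.
  x = 4: f_y(4, y) = 6*y**2 + 2*y; vanishes at y ∈ {0}. (4, 0): f_x = -6 ≠ 0.
Only singular point on the grid: (3, 0).
Classify: substitute x = 3 + u, y = 0 + v and expand: f = -2*u**3 + 2*v**3 + v**2.
No constant or linear terms (consistent with a singular point). Quadratic part: v**2. Cubic part: -2*u**3 + 2*v**3.
The quadratic part v**2 is a perfect square, so there is a single (double) tangent line v = 0, i.e. y = 0. Restricting the cubic part to that line (v = 0) leaves -2*u**3 ≠ 0, so f is not divisible by v and the branch is v² ≈ 2*u**3 to lowest order — this is a cusp.
Classification: cusp.


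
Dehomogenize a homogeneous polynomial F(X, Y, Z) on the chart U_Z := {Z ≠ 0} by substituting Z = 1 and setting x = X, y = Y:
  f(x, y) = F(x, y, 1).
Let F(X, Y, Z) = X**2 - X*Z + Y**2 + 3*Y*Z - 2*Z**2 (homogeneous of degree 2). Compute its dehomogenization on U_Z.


f(x, y) = x**2 - x + y**2 + 3*y - 2

On U_Z we set Z = 1. Each monomial c·X^i·Y^j·Z^k in F becomes c·x^i·y^j·1^k = c·x^i·y^j.
Substituting Z = 1: F(X, Y, 1) = x**2 - x + y**2 + 3*y - 2.
Note: deg(f) ≤ deg(F) = 2; strict inequality happens when F is divisible by Z (lost terms).


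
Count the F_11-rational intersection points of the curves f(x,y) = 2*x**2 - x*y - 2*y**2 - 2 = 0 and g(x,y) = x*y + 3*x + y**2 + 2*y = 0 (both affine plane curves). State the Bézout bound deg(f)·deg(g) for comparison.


Common zeros: {(3, 3)}; count = 1; Bézout bound = 4.

deg(f) = 2, deg(g) = 2, so Bézout bound = 4.
Scan x ∈ F_11. For each x, list the y ∈ F_11 with f(x, y) ≡ 0 and those with g(x, y) ≡ 0 (mod 11); the common zeros in that column are the intersection.
  x = 0: f ≡ 0 at y ∈ ∅; g ≡ 0 at y ∈ {0, 9}; common: ∅.
  x = 1: f ≡ 0 at y ∈ {0, 5}; g ≡ 0 at y ∈ ∅; common: ∅.
  x = 2: f ≡ 0 at y ∈ ∅; g ≡ 0 at y ∈ {1, 6}; common: ∅.
  x = 3: f ≡ 0 at y ∈ {1, 3}; g ≡ 0 at y ∈ {3}; common: {3}.
  x = 4: f ≡ 0 at y ∈ {3, 6}; g ≡ 0 at y ∈ ∅; common: ∅.
  x = 5: f ≡ 0 at y ∈ ∅; g ≡ 0 at y ∈ {2}; common: ∅.
  x = 6: f ≡ 0 at y ∈ ∅; g ≡ 0 at y ∈ {4, 10}; common: ∅.
  x = 7: f ≡ 0 at y ∈ {5, 8}; g ≡ 0 at y ∈ ∅; common: ∅.
  x = 8: f ≡ 0 at y ∈ {8, 10}; g ≡ 0 at y ∈ {5, 7}; common: ∅.
  x = 9: f ≡ 0 at y ∈ ∅; g ≡ 0 at y ∈ ∅; common: ∅.
  x = 10: f ≡ 0 at y ∈ {0, 6}; g ≡ 0 at y ∈ ∅; common: ∅.
Collecting: common zeros = {(3, 3)}, so the count is 1.
Comparison with the Bézout bound: 1 ≤ 4 = deg(f)·deg(g), as expected for curves with no common component (the affine F_11-count falls short of the bound because intersections may lie at infinity, over extension fields, or carry multiplicity).


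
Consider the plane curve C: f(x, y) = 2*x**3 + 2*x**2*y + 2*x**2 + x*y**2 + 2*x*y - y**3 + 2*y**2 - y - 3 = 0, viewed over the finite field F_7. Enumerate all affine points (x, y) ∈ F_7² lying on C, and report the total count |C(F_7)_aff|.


Affine F_7-points: {(2, 0), (2, 1), (2, 3), (4, 3), (5, 4), (6, 6)}; count = 6.

For each of the 49 pairs (x, y) ∈ F_7², evaluate f(x, y) mod 7. Record the zeros.
  x = 0: [0↦4, 1↦4, 2↦2, 3↦6, 4↦3, 5↦1, 6↦1]  zeros at y ∈ ∅
  x = 1: [0↦1, 1↦6, 2↦4, 3↦3, 4↦4, 5↦1, 6↦2]  zeros at y ∈ ∅
  x = 2: [0↦0, 1↦0, 2↦2, 3↦0, 4↦2, 5↦2, 6↦1]  zeros at y ∈ {0, 1, 3}
  x = 3: [0↦6, 1↦5, 2↦1, 3↦2, 4↦2, 5↦2, 6↦3]  zeros at y ∈ ∅
  x = 4: [0↦3, 1↦5, 2↦6, 3↦0, 4↦2, 5↦6, 6↦6]  zeros at y ∈ {3}
  x = 5: [0↦3, 1↦5, 2↦1, 3↦6, 4↦0, 5↦5, 6↦1]  zeros at y ∈ {4}
  x = 6: [0↦4, 1↦3, 2↦5, 3↦4, 4↦1, 5↦4, 6↦0]  zeros at y ∈ {6}
Collecting zeros: affine points = {(2, 0), (2, 1), (2, 3), (4, 3), (5, 4), (6, 6)}.
Total count |C(F_7)_aff| = 6.


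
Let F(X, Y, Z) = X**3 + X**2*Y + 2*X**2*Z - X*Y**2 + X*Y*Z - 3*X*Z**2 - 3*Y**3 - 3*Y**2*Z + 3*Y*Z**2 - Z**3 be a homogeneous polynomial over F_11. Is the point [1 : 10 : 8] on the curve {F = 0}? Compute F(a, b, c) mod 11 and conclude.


F(1,10,8) ≡ 3 (mod 11); P is NOT on the curve.

Evaluate F(1, 10, 8) term-by-term (mod 11).
  X**3 ↦ 1·1·1·1 = 1
  X**2*Y ↦ 1·1·10·1 = 10
  2*X**2*Z ↦ 2·1·1·8 = 16
  -X*Y**2 ↦ -1·1·100·1 = -100
  X*Y*Z ↦ 1·1·10·8 = 80
  -3*X*Z**2 ↦ -3·1·1·64 = -192
  -3*Y**3 ↦ -3·1·1000·1 = -3000
  -3*Y**2*Z ↦ -3·1·100·8 = -2400
  3*Y*Z**2 ↦ 3·1·10·64 = 1920
  -Z**3 ↦ -1·1·1·512 = -512
Sum: F(1, 10, 8) = (1) + (10) + (16) + (-100) + (80) + (-192) + (-3000) + (-2400) + (1920) + (-512) = -4177.
Reducing mod 11: -4177 ≡ 3 (mod 11).
Since F(a, b, c) ≡ 3 ≠ 0 (mod 11), P does NOT lie on the curve.


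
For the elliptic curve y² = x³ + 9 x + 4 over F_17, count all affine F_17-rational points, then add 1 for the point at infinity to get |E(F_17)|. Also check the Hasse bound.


Affine points = {(0, 2), (0, 15), (2, 8), (2, 9), (4, 6), (4, 11), (5, 2), (5, 15), (6, 6), (6, 11), (7, 6), (7, 11), (9, 7), (9, 10), (12, 2), (12, 15), (14, 1), (14, 16)}; affine count = 18; |E(F_17)| = 19.

Discriminant check: Δ ∝ 4a³ + 27b² = 4·9³ + 27·4² = 4·729 + 27·16 ≡ 16 (mod 17). Nonzero ⇒ E is nonsingular.
For each x ∈ F_17, compute rhs = x³ + 9·x + 4 mod 17, then count y ∈ F_17 with y² ≡ rhs.
  x = 0: rhs = 4, matching y values: 2, 15 (2 points).
  x = 1: rhs = 14, matching y values: none (0 points).
  x = 2: rhs = 13, matching y values: 8, 9 (2 points).
  x = 3: rhs = 7, matching y values: none (0 points).
  x = 4: rhs = 2, matching y values: 6, 11 (2 points).
  x = 5: rhs = 4, matching y values: 2, 15 (2 points).
  x = 6: rhs = 2, matching y values: 6, 11 (2 points).
  x = 7: rhs = 2, matching y values: 6, 11 (2 points).
  x = 8: rhs = 10, matching y values: none (0 points).
  x = 9: rhs = 15, matching y values: 7, 10 (2 points).
  x = 10: rhs = 6, matching y values: none (0 points).
  x = 11: rhs = 6, matching y values: none (0 points).
  x = 12: rhs = 4, matching y values: 2, 15 (2 points).
  x = 13: rhs = 6, matching y values: none (0 points).
  x = 14: rhs = 1, matching y values: 1, 16 (2 points).
  x = 15: rhs = 12, matching y values: none (0 points).
  x = 16: rhs = 11, matching y values: none (0 points).
Total affine count: 18.
Full point count |E(F_17)| = 18 + 1 = 19.
Hasse bound: |19 − (17+1)| = |1| = 1 ≤ 2√17 ≈ 8.2462 ✓.


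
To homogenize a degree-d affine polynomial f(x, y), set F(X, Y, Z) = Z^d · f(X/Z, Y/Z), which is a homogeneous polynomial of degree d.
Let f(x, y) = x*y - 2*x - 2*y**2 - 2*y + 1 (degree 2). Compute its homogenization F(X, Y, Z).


F(X, Y, Z) = X*Y - 2*X*Z - 2*Y**2 - 2*Y*Z + Z**2

deg(f) = 2.
Substitute x = X/Z, y = Y/Z into f, then multiply by Z^2.
  monomial 1·x^1·y^1 ↦ 1·X^1·Y^1·Z^0.
  monomial -2·x^1·y^0 ↦ -2·X^1·Y^0·Z^1.
  monomial -2·x^0·y^2 ↦ -2·X^0·Y^2·Z^0.
  monomial -2·x^0·y^1 ↦ -2·X^0·Y^1·Z^1.
  monomial 1·x^0·y^0 ↦ 1·X^0·Y^0·Z^2.
Collecting: F(X, Y, Z) = X*Y - 2*X*Z - 2*Y**2 - 2*Y*Z + Z**2.


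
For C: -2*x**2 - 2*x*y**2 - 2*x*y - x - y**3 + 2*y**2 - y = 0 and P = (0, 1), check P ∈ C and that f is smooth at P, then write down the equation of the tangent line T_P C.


Tangent line at P: -5*x = 0.

Step 1: f(0, 1) = 0, so P lies on C.
Step 2: partial derivatives
  f_x(x, y) = -4*x - 2*y**2 - 2*y - 1, f_y(x, y) = -4*x*y - 2*x - 3*y**2 + 4*y - 1.
  f_x(P) = -5, f_y(P) = 0 (gradient nonzero, so P is smooth).
Step 3: tangent line at P: -5·(x − 0) + 0·(y − 1) = 0.
Expanding: -5*x = 0.


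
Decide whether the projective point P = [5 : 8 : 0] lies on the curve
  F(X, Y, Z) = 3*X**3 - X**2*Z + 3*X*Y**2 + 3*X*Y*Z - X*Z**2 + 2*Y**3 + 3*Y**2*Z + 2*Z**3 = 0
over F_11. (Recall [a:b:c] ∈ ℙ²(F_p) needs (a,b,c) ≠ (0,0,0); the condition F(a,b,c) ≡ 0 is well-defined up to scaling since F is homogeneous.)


F(5,8,0) ≡ 5 (mod 11); P is NOT on the curve.

Evaluate F(5, 8, 0) term-by-term (mod 11).
  3*X**3 ↦ 3·125·1·1 = 375
  -X**2*Z ↦ -1·25·1·0 = 0
  3*X*Y**2 ↦ 3·5·64·1 = 960
  3*X*Y*Z ↦ 3·5·8·0 = 0
  -X*Z**2 ↦ -1·5·1·0 = 0
  2*Y**3 ↦ 2·1·512·1 = 1024
  3*Y**2*Z ↦ 3·1·64·0 = 0
  2*Z**3 ↦ 2·1·1·0 = 0
Sum: F(5, 8, 0) = (375) + (0) + (960) + (0) + (0) + (1024) + (0) + (0) = 2359.
Reducing mod 11: 2359 ≡ 5 (mod 11).
Since F(a, b, c) ≡ 5 ≠ 0 (mod 11), P does NOT lie on the curve.


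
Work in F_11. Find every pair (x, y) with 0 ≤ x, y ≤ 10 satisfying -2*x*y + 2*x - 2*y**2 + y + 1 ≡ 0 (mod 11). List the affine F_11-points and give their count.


Affine F_11-points: {(0, 1), (0, 5), (1, 1), (1, 4), (2, 1), (2, 3), (3, 1), (3, 2), (4, 1), (5, 0), (5, 1), (6, 1), (6, 10), (7, 1), (7, 9), (8, 1), (8, 8), (9, 1), (9, 7), (10, 1), (10, 6)}; count = 21.

For each of the 121 pairs (x, y) ∈ F_11², evaluate f(x, y) mod 11. Record the zeros.
  x = 0: [0↦1, 1↦0, 2↦6, 3↦8, 4↦6, 5↦0, 6↦1, 7↦9, 8↦2, 9↦2, 10↦9]  zeros at y ∈ {1, 5}
  x = 1: [0↦3, 1↦0, 2↦4, 3↦4, 4↦0, 5↦3, 6↦2, 7↦8, 8↦10, 9↦8, 10↦2]  zeros at y ∈ {1, 4}
  x = 2: [0↦5, 1↦0, 2↦2, 3↦0, 4↦5, 5↦6, 6↦3, 7↦7, 8↦7, 9↦3, 10↦6]  zeros at y ∈ {1, 3}
  x = 3: [0↦7, 1↦0, 2↦0, 3↦7, 4↦10, 5↦9, 6↦4, 7↦6, 8↦4, 9↦9, 10↦10]  zeros at y ∈ {1, 2}
  x = 4: [0↦9, 1↦0, 2↦9, 3↦3, 4↦4, 5↦1, 6↦5, 7↦5, 8↦1, 9↦4, 10↦3]  zeros at y ∈ {1}
  x = 5: [0↦0, 1↦0, 2↦7, 3↦10, 4↦9, 5↦4, 6↦6, 7↦4, 8↦9, 9↦10, 10↦7]  zeros at y ∈ {0, 1}
  x = 6: [0↦2, 1↦0, 2↦5, 3↦6, 4↦3, 5↦7, 6↦7, 7↦3, 8↦6, 9↦5, 10↦0]  zeros at y ∈ {1, 10}
  x = 7: [0↦4, 1↦0, 2↦3, 3↦2, 4↦8, 5↦10, 6↦8, 7↦2, 8↦3, 9↦0, 10↦4]  zeros at y ∈ {1, 9}
  x = 8: [0↦6, 1↦0, 2↦1, 3↦9, 4↦2, 5↦2, 6↦9, 7↦1, 8↦0, 9↦6, 10↦8]  zeros at y ∈ {1, 8}
  x = 9: [0↦8, 1↦0, 2↦10, 3↦5, 4↦7, 5↦5, 6↦10, 7↦0, 8↦8, 9↦1, 10↦1]  zeros at y ∈ {1, 7}
  x = 10: [0↦10, 1↦0, 2↦8, 3↦1, 4↦1, 5↦8, 6↦0, 7↦10, 8↦5, 9↦7, 10↦5]  zeros at y ∈ {1, 6}
Collecting zeros: affine points = {(0, 1), (0, 5), (1, 1), (1, 4), (2, 1), (2, 3), (3, 1), (3, 2), (4, 1), (5, 0), (5, 1), (6, 1), (6, 10), (7, 1), (7, 9), (8, 1), (8, 8), (9, 1), (9, 7), (10, 1), (10, 6)}.
Total count |C(F_11)_aff| = 21.


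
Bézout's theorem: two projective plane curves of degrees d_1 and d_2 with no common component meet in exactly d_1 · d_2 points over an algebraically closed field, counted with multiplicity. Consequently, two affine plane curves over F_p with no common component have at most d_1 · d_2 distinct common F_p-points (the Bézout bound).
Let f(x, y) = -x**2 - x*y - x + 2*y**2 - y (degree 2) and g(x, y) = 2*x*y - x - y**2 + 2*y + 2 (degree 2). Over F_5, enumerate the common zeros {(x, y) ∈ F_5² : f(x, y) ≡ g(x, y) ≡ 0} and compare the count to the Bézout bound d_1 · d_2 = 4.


Common zeros: ∅; count = 0; Bézout bound = 4.

deg(f) = 2, deg(g) = 2, so Bézout bound = 4.
Scan x ∈ F_5. For each x, list the y ∈ F_5 with f(x, y) ≡ 0 and those with g(x, y) ≡ 0 (mod 5); the common zeros in that column are the intersection.
  x = 0: f ≡ 0 at y ∈ {0, 3}; g ≡ 0 at y ∈ ∅; common: ∅.
  x = 1: f ≡ 0 at y ∈ {3}; g ≡ 0 at y ∈ {2}; common: ∅.
  x = 2: f ≡ 0 at y ∈ ∅; g ≡ 0 at y ∈ {0, 1}; common: ∅.
  x = 3: f ≡ 0 at y ∈ ∅; g ≡ 0 at y ∈ {4}; common: ∅.
  x = 4: f ≡ 0 at y ∈ {0}; g ≡ 0 at y ∈ ∅; common: ∅.
Collecting: common zeros = ∅, so the count is 0.
Comparison with the Bézout bound: 0 ≤ 4 = deg(f)·deg(g), as expected for curves with no common component (the affine F_5-count falls short of the bound because intersections may lie at infinity, over extension fields, or carry multiplicity).


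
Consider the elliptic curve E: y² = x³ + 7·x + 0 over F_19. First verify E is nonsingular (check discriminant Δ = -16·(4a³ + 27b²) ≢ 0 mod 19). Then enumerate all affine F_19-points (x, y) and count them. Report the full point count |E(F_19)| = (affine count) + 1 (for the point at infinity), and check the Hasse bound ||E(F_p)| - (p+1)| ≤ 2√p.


Affine points = {(0, 0), (4, 4), (4, 15), (6, 7), (6, 12), (8, 6), (8, 13), (10, 5), (10, 14), (12, 8), (12, 11), (14, 7), (14, 12), (16, 3), (16, 16), (17, 4), (17, 15), (18, 7), (18, 12)}; affine count = 19; |E(F_19)| = 20.

Discriminant check: Δ ∝ 4a³ + 27b² = 4·7³ + 27·0² = 4·343 + 27·0 ≡ 4 (mod 19). Nonzero ⇒ E is nonsingular.
For each x ∈ F_19, compute rhs = x³ + 7·x + 0 mod 19, then count y ∈ F_19 with y² ≡ rhs.
  x = 0: rhs = 0, matching y values: 0 (1 points).
  x = 1: rhs = 8, matching y values: none (0 points).
  x = 2: rhs = 3, matching y values: none (0 points).
  x = 3: rhs = 10, matching y values: none (0 points).
  x = 4: rhs = 16, matching y values: 4, 15 (2 points).
  x = 5: rhs = 8, matching y values: none (0 points).
  x = 6: rhs = 11, matching y values: 7, 12 (2 points).
  x = 7: rhs = 12, matching y values: none (0 points).
  x = 8: rhs = 17, matching y values: 6, 13 (2 points).
  x = 9: rhs = 13, matching y values: none (0 points).
  x = 10: rhs = 6, matching y values: 5, 14 (2 points).
  x = 11: rhs = 2, matching y values: none (0 points).
  x = 12: rhs = 7, matching y values: 8, 11 (2 points).
  x = 13: rhs = 8, matching y values: none (0 points).
  x = 14: rhs = 11, matching y values: 7, 12 (2 points).
  x = 15: rhs = 3, matching y values: none (0 points).
  x = 16: rhs = 9, matching y values: 3, 16 (2 points).
  x = 17: rhs = 16, matching y values: 4, 15 (2 points).
  x = 18: rhs = 11, matching y values: 7, 12 (2 points).
Total affine count: 19.
Full point count |E(F_19)| = 19 + 1 = 20.
Hasse bound: |20 − (19+1)| = |0| = 0 ≤ 2√19 ≈ 8.7178 ✓.


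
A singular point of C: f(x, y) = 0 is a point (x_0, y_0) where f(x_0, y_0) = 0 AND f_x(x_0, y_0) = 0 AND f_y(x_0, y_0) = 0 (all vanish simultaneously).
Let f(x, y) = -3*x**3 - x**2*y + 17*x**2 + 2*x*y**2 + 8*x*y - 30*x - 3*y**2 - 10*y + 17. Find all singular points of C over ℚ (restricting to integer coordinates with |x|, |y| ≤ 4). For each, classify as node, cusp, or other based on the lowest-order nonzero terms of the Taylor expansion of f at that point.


Singular points: {(2, -1)}; classification: cusp.

Compute partial derivatives:
  f_x = -9*x**2 - 2*x*y + 34*x + 2*y**2 + 8*y - 30.
  f_y = -x**2 + 4*x*y + 8*x - 6*y - 10.
Scan x_0 ∈ {−4, ..., 4}. For each x_0, f_y(x_0, y) is a polynomial in y; find its integer roots y ∈ {−4, ..., 4}, then test f_x and f at those candidates.
  x = -4: f_y(-4, y) = -22*y - 58; no integer root y with |y| ≤ 4.
  x = -3: f_y(-3, y) = -18*y - 43; no integer root y with |y| ≤ 4.
  x = -2: f_y(-2, y) = -14*y - 30; no integer root y with |y| ≤ 4.
  x = -1: f_y(-1, y) = -10*y - 19; no integer root y with |y| ≤ 4.
  x = 0: f_y(0, y) = -6*y - 10; no integer root y with |y| ≤ 4.
  x = 1: f_y(1, y) = -2*y - 3; no integer root y with |y| ≤ 4.
  x = 2: f_y(2, y) = 2*y + 2; vanishes at y ∈ {-1}. (2, -1): f_x = 0, f = 0 — SINGULAR.
  x = 3: f_y(3, y) = 6*y + 5; no integer root y with |y| ≤ 4.
  x = 4: f_y(4, y) = 10*y + 6; no integer root y with |y| ≤ 4.
Only singular point on the grid: (2, -1).
Classify: substitute x = 2 + u, y = -1 + v and expand: f = -3*u**3 - u**2*v + 2*u*v**2 + v**2.
No constant or linear terms (consistent with a singular point). Quadratic part: v**2. Cubic part: -3*u**3 - u**2*v + 2*u*v**2.
The quadratic part v**2 is a perfect square, so there is a single (double) tangent line v = 0, i.e. y = -1. Restricting the cubic part to that line (v = 0) leaves -3*u**3 ≠ 0, so f is not divisible by v and the branch is v² ≈ 3*u**3 to lowest order — this is a cusp.
Classification: cusp.


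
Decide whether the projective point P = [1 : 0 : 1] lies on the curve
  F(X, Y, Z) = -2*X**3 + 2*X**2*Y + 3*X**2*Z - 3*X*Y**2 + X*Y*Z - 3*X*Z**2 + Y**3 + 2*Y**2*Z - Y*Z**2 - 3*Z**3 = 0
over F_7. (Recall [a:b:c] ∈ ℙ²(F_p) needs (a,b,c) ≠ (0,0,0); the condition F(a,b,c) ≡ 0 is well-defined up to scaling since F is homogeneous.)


F(1,0,1) ≡ 2 (mod 7); P is NOT on the curve.

Evaluate F(1, 0, 1) term-by-term (mod 7).
  -2*X**3 ↦ -2·1·1·1 = -2
  2*X**2*Y ↦ 2·1·0·1 = 0
  3*X**2*Z ↦ 3·1·1·1 = 3
  -3*X*Y**2 ↦ -3·1·0·1 = 0
  X*Y*Z ↦ 1·1·0·1 = 0
  -3*X*Z**2 ↦ -3·1·1·1 = -3
  Y**3 ↦ 1·1·0·1 = 0
  2*Y**2*Z ↦ 2·1·0·1 = 0
  -Y*Z**2 ↦ -1·1·0·1 = 0
  -3*Z**3 ↦ -3·1·1·1 = -3
Sum: F(1, 0, 1) = (-2) + (0) + (3) + (0) + (0) + (-3) + (0) + (0) + (0) + (-3) = -5.
Reducing mod 7: -5 ≡ 2 (mod 7).
Since F(a, b, c) ≡ 2 ≠ 0 (mod 7), P does NOT lie on the curve.


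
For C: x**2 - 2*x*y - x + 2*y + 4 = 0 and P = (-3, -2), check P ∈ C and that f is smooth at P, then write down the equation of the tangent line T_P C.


Tangent line at P: -3*x + 8*y + 7 = 0.

Step 1: f(-3, -2) = 0, so P lies on C.
Step 2: partial derivatives
  f_x(x, y) = 2*x - 2*y - 1, f_y(x, y) = 2 - 2*x.
  f_x(P) = -3, f_y(P) = 8 (gradient nonzero, so P is smooth).
Step 3: tangent line at P: -3·(x − -3) + 8·(y − -2) = 0.
Expanding: -3*x + 8*y + 7 = 0.


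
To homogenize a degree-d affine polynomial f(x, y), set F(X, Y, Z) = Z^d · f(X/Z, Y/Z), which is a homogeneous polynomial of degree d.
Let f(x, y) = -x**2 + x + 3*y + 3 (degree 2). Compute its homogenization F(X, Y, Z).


F(X, Y, Z) = -X**2 + X*Z + 3*Y*Z + 3*Z**2

deg(f) = 2.
Substitute x = X/Z, y = Y/Z into f, then multiply by Z^2.
  monomial -1·x^2·y^0 ↦ -1·X^2·Y^0·Z^0.
  monomial 1·x^1·y^0 ↦ 1·X^1·Y^0·Z^1.
  monomial 3·x^0·y^1 ↦ 3·X^0·Y^1·Z^1.
  monomial 3·x^0·y^0 ↦ 3·X^0·Y^0·Z^2.
Collecting: F(X, Y, Z) = -X**2 + X*Z + 3*Y*Z + 3*Z**2.


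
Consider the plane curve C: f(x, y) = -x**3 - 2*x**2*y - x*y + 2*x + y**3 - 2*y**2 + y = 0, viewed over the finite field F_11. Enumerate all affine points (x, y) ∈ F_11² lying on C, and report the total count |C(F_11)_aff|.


Affine F_11-points: {(0, 0), (0, 1), (1, 5), (1, 9), (1, 10), (2, 2), (2, 3), (2, 8), (6, 9), (8, 9), (10, 6)}; count = 11.

For each of the 121 pairs (x, y) ∈ F_11², evaluate f(x, y) mod 11. Record the zeros.
  x = 0: [0↦0, 1↦0, 2↦2, 3↦1, 4↦3, 5↦3, 6↦7, 7↦10, 8↦7, 9↦4, 10↦7]  zeros at y ∈ {0, 1}
  x = 1: [0↦1, 1↦9, 2↦8, 3↦4, 4↦3, 5↦0, 6↦1, 7↦1, 8↦6, 9↦0, 10↦0]  zeros at y ∈ {5, 9, 10}
  x = 2: [0↦7, 1↦8, 2↦0, 3↦0, 4↦3, 5↦4, 6↦9, 7↦2, 8↦0, 9↦9, 10↦2]  zeros at y ∈ {2, 3, 8}
  x = 3: [0↦1, 1↦2, 2↦5, 3↦5, 4↦8, 5↦9, 6↦3, 7↦7, 8↦5, 9↦3, 10↦7]  zeros at y ∈ ∅
  x = 4: [0↦10, 1↦7, 2↦6, 3↦2, 4↦1, 5↦9, 6↦10, 7↦10, 8↦4, 9↦9, 10↦9]  zeros at y ∈ ∅
  x = 5: [0↦6, 1↦6, 2↦8, 3↦7, 4↦9, 5↦9, 6↦2, 7↦5, 8↦2, 9↦10, 10↦2]  zeros at y ∈ ∅
  x = 6: [0↦5, 1↦4, 2↦5, 3↦3, 4↦4, 5↦3, 6↦6, 7↦8, 8↦4, 9↦0, 10↦2]  zeros at y ∈ {9}
  x = 7: [0↦1, 1↦6, 2↦2, 3↦6, 4↦2, 5↦7, 6↦5, 7↦2, 8↦4, 9↦6, 10↦3]  zeros at y ∈ ∅
  x = 8: [0↦10, 1↦6, 2↦4, 3↦10, 4↦8, 5↦4, 6↦4, 7↦3, 8↦7, 9↦0, 10↦10]  zeros at y ∈ {9}
  x = 9: [0↦4, 1↦9, 2↦5, 3↦9, 4↦5, 5↦10, 6↦8, 7↦5, 8↦7, 9↦9, 10↦6]  zeros at y ∈ ∅
  x = 10: [0↦10, 1↦9, 2↦10, 3↦8, 4↦9, 5↦8, 6↦0, 7↦2, 8↦9, 9↦5, 10↦7]  zeros at y ∈ {6}
Collecting zeros: affine points = {(0, 0), (0, 1), (1, 5), (1, 9), (1, 10), (2, 2), (2, 3), (2, 8), (6, 9), (8, 9), (10, 6)}.
Total count |C(F_11)_aff| = 11.


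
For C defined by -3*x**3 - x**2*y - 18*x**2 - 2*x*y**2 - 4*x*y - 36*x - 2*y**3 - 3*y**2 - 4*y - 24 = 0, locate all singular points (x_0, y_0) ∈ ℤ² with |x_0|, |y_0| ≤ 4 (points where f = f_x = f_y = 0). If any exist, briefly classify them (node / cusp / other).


Singular points: {(-2, 0)}; classification: cusp.

Compute partial derivatives:
  f_x = -9*x**2 - 2*x*y - 36*x - 2*y**2 - 4*y - 36.
  f_y = -x**2 - 4*x*y - 4*x - 6*y**2 - 6*y - 4.
Scan x_0 ∈ {−4, ..., 4}. For each x_0, f_y(x_0, y) is a polynomial in y; find its integer roots y ∈ {−4, ..., 4}, then test f_x and f at those candidates.
  x = -4: f_y(-4, y) = -6*y**2 + 10*y - 4; vanishes at y ∈ {1}. (-4, 1): f_x = -34 ≠ 0.
  x = -3: f_y(-3, y) = -6*y**2 + 6*y - 1; no integer root y with |y| ≤ 4.
  x = -2: f_y(-2, y) = -6*y**2 + 2*y; vanishes at y ∈ {0}. (-2, 0): f_x = 0, f = 0 — SINGULAR.
  x = -1: f_y(-1, y) = -6*y**2 - 2*y - 1; no integer root y with |y| ≤ 4.
  x = 0: f_y(0, y) = -6*y**2 - 6*y - 4; no integer root y with |y| ≤ 4.
  x = 1: f_y(1, y) = -6*y**2 - 10*y - 9; no integer root y with |y| ≤ 4.
  x = 2: f_y(2, y) = -6*y**2 - 14*y - 16; no integer root y with |y| ≤ 4.
  x = 3: f_y(3, y) = -6*y**2 - 18*y - 25; no integer root y with |y| ≤ 4.
  x = 4: f_y(4, y) = -6*y**2 - 22*y - 36; no integer root y with |y| ≤ 4.
Only singular point on the grid: (-2, 0).
Classify: substitute x = -2 + u, y = 0 + v and expand: f = -3*u**3 - u**2*v - 2*u*v**2 - 2*v**3 + v**2.
No constant or linear terms (consistent with a singular point). Quadratic part: v**2. Cubic part: -3*u**3 - u**2*v - 2*u*v**2 - 2*v**3.
The quadratic part v**2 is a perfect square, so there is a single (double) tangent line v = 0, i.e. y = 0. Restricting the cubic part to that line (v = 0) leaves -3*u**3 ≠ 0, so f is not divisible by v and the branch is v² ≈ 3*u**3 to lowest order — this is a cusp.
Classification: cusp.
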